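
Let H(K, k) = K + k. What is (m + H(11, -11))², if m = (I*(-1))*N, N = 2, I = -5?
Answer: 100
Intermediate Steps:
m = 10 (m = -5*(-1)*2 = 5*2 = 10)
(m + H(11, -11))² = (10 + (11 - 11))² = (10 + 0)² = 10² = 100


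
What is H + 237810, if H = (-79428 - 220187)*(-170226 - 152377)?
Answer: 96656935655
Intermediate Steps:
H = 96656697845 (H = -299615*(-322603) = 96656697845)
H + 237810 = 96656697845 + 237810 = 96656935655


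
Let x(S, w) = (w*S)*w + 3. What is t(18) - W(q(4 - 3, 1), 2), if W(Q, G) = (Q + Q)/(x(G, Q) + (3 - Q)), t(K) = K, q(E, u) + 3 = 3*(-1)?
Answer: 127/7 ≈ 18.143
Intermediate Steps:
q(E, u) = -6 (q(E, u) = -3 + 3*(-1) = -3 - 3 = -6)
x(S, w) = 3 + S*w² (x(S, w) = (S*w)*w + 3 = S*w² + 3 = 3 + S*w²)
W(Q, G) = 2*Q/(6 - Q + G*Q²) (W(Q, G) = (Q + Q)/((3 + G*Q²) + (3 - Q)) = (2*Q)/(6 - Q + G*Q²) = 2*Q/(6 - Q + G*Q²))
t(18) - W(q(4 - 3, 1), 2) = 18 - 2*(-6)/(6 - 1*(-6) + 2*(-6)²) = 18 - 2*(-6)/(6 + 6 + 2*36) = 18 - 2*(-6)/(6 + 6 + 72) = 18 - 2*(-6)/84 = 18 - 1*(-⅐) = 18 + ⅐ = 127/7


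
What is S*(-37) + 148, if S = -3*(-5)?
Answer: -407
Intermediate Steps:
S = 15
S*(-37) + 148 = 15*(-37) + 148 = -555 + 148 = -407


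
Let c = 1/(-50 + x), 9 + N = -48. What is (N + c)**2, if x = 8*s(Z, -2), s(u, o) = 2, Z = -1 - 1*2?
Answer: 3759721/1156 ≈ 3252.4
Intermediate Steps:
Z = -3 (Z = -1 - 2 = -3)
x = 16 (x = 8*2 = 16)
N = -57 (N = -9 - 48 = -57)
c = -1/34 (c = 1/(-50 + 16) = 1/(-34) = -1/34 ≈ -0.029412)
(N + c)**2 = (-57 - 1/34)**2 = (-1939/34)**2 = 3759721/1156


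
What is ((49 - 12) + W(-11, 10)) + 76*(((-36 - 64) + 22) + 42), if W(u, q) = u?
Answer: -2710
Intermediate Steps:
((49 - 12) + W(-11, 10)) + 76*(((-36 - 64) + 22) + 42) = ((49 - 12) - 11) + 76*(((-36 - 64) + 22) + 42) = (37 - 11) + 76*((-100 + 22) + 42) = 26 + 76*(-78 + 42) = 26 + 76*(-36) = 26 - 2736 = -2710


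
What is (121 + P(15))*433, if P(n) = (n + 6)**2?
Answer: 243346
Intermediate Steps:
P(n) = (6 + n)**2
(121 + P(15))*433 = (121 + (6 + 15)**2)*433 = (121 + 21**2)*433 = (121 + 441)*433 = 562*433 = 243346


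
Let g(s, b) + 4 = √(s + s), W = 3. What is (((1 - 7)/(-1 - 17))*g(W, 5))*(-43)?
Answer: 172/3 - 43*√6/3 ≈ 22.224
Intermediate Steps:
g(s, b) = -4 + √2*√s (g(s, b) = -4 + √(s + s) = -4 + √(2*s) = -4 + √2*√s)
(((1 - 7)/(-1 - 17))*g(W, 5))*(-43) = (((1 - 7)/(-1 - 17))*(-4 + √2*√3))*(-43) = ((-6/(-18))*(-4 + √6))*(-43) = ((-6*(-1/18))*(-4 + √6))*(-43) = ((-4 + √6)/3)*(-43) = (-4/3 + √6/3)*(-43) = 172/3 - 43*√6/3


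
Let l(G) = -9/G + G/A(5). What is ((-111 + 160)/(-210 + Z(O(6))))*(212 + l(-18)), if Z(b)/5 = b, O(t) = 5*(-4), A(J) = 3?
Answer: -20237/620 ≈ -32.640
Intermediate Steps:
O(t) = -20
Z(b) = 5*b
l(G) = -9/G + G/3
((-111 + 160)/(-210 + Z(O(6))))*(212 + l(-18)) = ((-111 + 160)/(-210 + 5*(-20)))*(212 + (-9/(-18) + (⅓)*(-18))) = (49/(-210 - 100))*(212 + (-9*(-1/18) - 6)) = (49/(-310))*(212 + (½ - 6)) = (49*(-1/310))*(212 - 11/2) = -49/310*413/2 = -20237/620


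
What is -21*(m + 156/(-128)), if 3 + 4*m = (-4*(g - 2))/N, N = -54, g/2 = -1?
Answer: 12355/288 ≈ 42.899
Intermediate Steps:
g = -2 (g = 2*(-1) = -2)
m = -89/108 (m = -¾ + (-4*(-2 - 2)/(-54))/4 = -¾ + (-4*(-4)*(-1/54))/4 = -¾ + (16*(-1/54))/4 = -¾ + (¼)*(-8/27) = -¾ - 2/27 = -89/108 ≈ -0.82407)
-21*(m + 156/(-128)) = -21*(-89/108 + 156/(-128)) = -21*(-89/108 + 156*(-1/128)) = -21*(-89/108 - 39/32) = -21*(-1765/864) = 12355/288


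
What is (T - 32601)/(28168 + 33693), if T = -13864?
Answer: -46465/61861 ≈ -0.75112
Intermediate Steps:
(T - 32601)/(28168 + 33693) = (-13864 - 32601)/(28168 + 33693) = -46465/61861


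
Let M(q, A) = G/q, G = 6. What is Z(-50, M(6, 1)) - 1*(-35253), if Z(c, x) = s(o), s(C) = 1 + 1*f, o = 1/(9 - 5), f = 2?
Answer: 35256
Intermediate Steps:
o = ¼ (o = 1/4 = ¼ ≈ 0.25000)
s(C) = 3 (s(C) = 1 + 1*2 = 1 + 2 = 3)
M(q, A) = 6/q
Z(c, x) = 3
Z(-50, M(6, 1)) - 1*(-35253) = 3 - 1*(-35253) = 3 + 35253 = 35256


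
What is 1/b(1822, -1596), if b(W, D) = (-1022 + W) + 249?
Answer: 1/1049 ≈ 0.00095329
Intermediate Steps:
b(W, D) = -773 + W
1/b(1822, -1596) = 1/(-773 + 1822) = 1/1049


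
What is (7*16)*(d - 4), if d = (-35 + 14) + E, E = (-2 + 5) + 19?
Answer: -336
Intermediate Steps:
E = 22 (E = 3 + 19 = 22)
d = 1 (d = (-35 + 14) + 22 = -21 + 22 = 1)
(7*16)*(d - 4) = (7*16)*(1 - 4) = 112*(-3) = -336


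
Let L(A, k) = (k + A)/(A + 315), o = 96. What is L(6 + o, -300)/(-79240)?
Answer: 33/5507180 ≈ 5.9922e-6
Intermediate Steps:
L(A, k) = (A + k)/(315 + A)
L(6 + o, -300)/(-79240) = (((6 + 96) - 300)/(315 + (6 + 96)))/(-79240) = ((102 - 300)/(315 + 102))*(-1/79240) = (-198/417)*(-1/79240) = ((1/417)*(-198))*(-1/79240) = -66/139*(-1/79240) = 33/5507180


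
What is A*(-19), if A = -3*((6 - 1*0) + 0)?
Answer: 342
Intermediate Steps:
A = -18 (A = -3*((6 + 0) + 0) = -3*(6 + 0) = -3*6 = -18)
A*(-19) = -18*(-19) = 342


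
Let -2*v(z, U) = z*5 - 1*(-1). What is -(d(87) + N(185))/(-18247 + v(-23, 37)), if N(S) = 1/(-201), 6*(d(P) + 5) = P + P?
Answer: 4823/3656190 ≈ 0.0013191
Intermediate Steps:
d(P) = -5 + P/3 (d(P) = -5 + (P + P)/6 = -5 + (2*P)/6 = -5 + P/3)
v(z, U) = -½ - 5*z/2 (v(z, U) = -(z*5 - 1*(-1))/2 = -(5*z + 1)/2 = -(1 + 5*z)/2 = -½ - 5*z/2)
N(S) = -1/201
-(d(87) + N(185))/(-18247 + v(-23, 37)) = -((-5 + (⅓)*87) - 1/201)/(-18247 + (-½ - 5/2*(-23))) = -((-5 + 29) - 1/201)/(-18247 + (-½ + 115/2)) = -(24 - 1/201)/(-18247 + 57) = -4823/(201*(-18190)) = -4823*(-1)/(201*18190) = -1*(-4823/3656190) = 4823/3656190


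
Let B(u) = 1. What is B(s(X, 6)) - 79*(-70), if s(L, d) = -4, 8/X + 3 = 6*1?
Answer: 5531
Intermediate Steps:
X = 8/3 (X = 8/(-3 + 6*1) = 8/(-3 + 6) = 8/3 ≈ 2.6667)
B(s(X, 6)) - 79*(-70) = 1 - 79*(-70) = 1 + 5530 = 5531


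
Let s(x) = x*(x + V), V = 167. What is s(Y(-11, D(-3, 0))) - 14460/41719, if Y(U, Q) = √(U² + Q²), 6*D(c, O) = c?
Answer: 20175875/166876 + 167*√485/2 ≈ 1959.8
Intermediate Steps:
D(c, O) = c/6
Y(U, Q) = √(Q² + U²)
s(x) = x*(167 + x) (s(x) = x*(x + 167) = x*(167 + x))
s(Y(-11, D(-3, 0))) - 14460/41719 = √(((⅙)*(-3))² + (-11)²)*(167 + √(((⅙)*(-3))² + (-11)²)) - 14460/41719 = √((-½)² + 121)*(167 + √((-½)² + 121)) - 14460/41719 = √(¼ + 121)*(167 + √(¼ + 121)) - 1*14460/41719 = √(485/4)*(167 + √(485/4)) - 14460/41719 = (√485/2)*(167 + √485/2) - 14460/41719 = √485*(167 + √485/2)/2 - 14460/41719 = -14460/41719 + √485*(167 + √485/2)/2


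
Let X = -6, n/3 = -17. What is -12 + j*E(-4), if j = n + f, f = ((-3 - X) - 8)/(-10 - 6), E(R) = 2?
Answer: -907/8 ≈ -113.38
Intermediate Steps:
n = -51 (n = 3*(-17) = -51)
f = 5/16 (f = ((-3 - 1*(-6)) - 8)/(-10 - 6) = ((-3 + 6) - 8)/(-16) = (3 - 8)*(-1/16) = -5*(-1/16) = 5/16 ≈ 0.31250)
j = -811/16 (j = -51 + 5/16 = -811/16 ≈ -50.688)
-12 + j*E(-4) = -12 - 811/16*2 = -12 - 811/8 = -907/8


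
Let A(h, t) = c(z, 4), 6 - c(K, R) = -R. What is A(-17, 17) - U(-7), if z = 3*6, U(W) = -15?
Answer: 25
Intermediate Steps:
z = 18
c(K, R) = 6 + R (c(K, R) = 6 - (-1)*R = 6 + R)
A(h, t) = 10 (A(h, t) = 6 + 4 = 10)
A(-17, 17) - U(-7) = 10 - 1*(-15) = 10 + 15 = 25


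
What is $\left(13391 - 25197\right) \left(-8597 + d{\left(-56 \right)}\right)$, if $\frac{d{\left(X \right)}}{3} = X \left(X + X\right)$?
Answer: $-120645514$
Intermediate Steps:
$d{\left(X \right)} = 6 X^{2}$ ($d{\left(X \right)} = 3 X \left(X + X\right) = 3 X 2 X = 3 \cdot 2 X^{2} = 6 X^{2}$)
$\left(13391 - 25197\right) \left(-8597 + d{\left(-56 \right)}\right) = \left(13391 - 25197\right) \left(-8597 + 6 \left(-56\right)^{2}\right) = - 11806 \left(-8597 + 6 \cdot 3136\right) = - 11806 \left(-8597 + 18816\right) = \left(-11806\right) 10219 = -120645514$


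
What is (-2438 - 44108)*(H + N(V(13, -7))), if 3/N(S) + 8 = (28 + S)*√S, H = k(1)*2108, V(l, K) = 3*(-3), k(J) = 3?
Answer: -975203305848/3313 + 7959366*I/3313 ≈ -2.9436e+8 + 2402.5*I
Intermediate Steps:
V(l, K) = -9
H = 6324 (H = 3*2108 = 6324)
N(S) = 3/(-8 + √S*(28 + S)) (N(S) = 3/(-8 + (28 + S)*√S) = 3/(-8 + √S*(28 + S)))
(-2438 - 44108)*(H + N(V(13, -7))) = (-2438 - 44108)*(6324 + 3/(-8 + (-9)^(3/2) + 28*√(-9))) = -46546*(6324 + 3/(-8 - 27*I + 28*(3*I))) = -46546*(6324 + 3/(-8 - 27*I + 84*I)) = -46546*(6324 + 3/(-8 + 57*I)) = -46546*(6324 + 3*((-8 - 57*I)/3313)) = -46546*(6324 + 3*(-8 - 57*I)/3313) = -294356904 - 139638*(-8 - 57*I)/3313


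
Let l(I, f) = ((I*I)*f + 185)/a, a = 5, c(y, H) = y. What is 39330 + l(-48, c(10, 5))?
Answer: 43975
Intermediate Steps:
l(I, f) = 37 + f*I**2/5 (l(I, f) = ((I*I)*f + 185)/5 = (I**2*f + 185)*(1/5) = (f*I**2 + 185)*(1/5) = (185 + f*I**2)*(1/5) = 37 + f*I**2/5)
39330 + l(-48, c(10, 5)) = 39330 + (37 + (1/5)*10*(-48)**2) = 39330 + (37 + (1/5)*10*2304) = 39330 + (37 + 4608) = 39330 + 4645 = 43975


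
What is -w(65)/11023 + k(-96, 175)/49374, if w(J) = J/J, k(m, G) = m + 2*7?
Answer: -476630/272124801 ≈ -0.0017515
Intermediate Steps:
k(m, G) = 14 + m (k(m, G) = m + 14 = 14 + m)
w(J) = 1
-w(65)/11023 + k(-96, 175)/49374 = -1*1/11023 + (14 - 96)/49374 = -1*1/11023 - 82*1/49374 = -1/11023 - 41/24687 = -476630/272124801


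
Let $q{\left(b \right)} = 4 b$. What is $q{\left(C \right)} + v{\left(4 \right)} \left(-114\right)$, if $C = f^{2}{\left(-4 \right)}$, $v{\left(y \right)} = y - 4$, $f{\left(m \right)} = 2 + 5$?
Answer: $196$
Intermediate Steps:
$f{\left(m \right)} = 7$
$v{\left(y \right)} = -4 + y$
$C = 49$ ($C = 7^{2} = 49$)
$q{\left(C \right)} + v{\left(4 \right)} \left(-114\right) = 4 \cdot 49 + \left(-4 + 4\right) \left(-114\right) = 196 + 0 \left(-114\right) = 196 + 0 = 196$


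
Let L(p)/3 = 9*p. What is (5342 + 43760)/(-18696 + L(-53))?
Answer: -49102/20127 ≈ -2.4396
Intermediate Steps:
L(p) = 27*p (L(p) = 3*(9*p) = 27*p)
(5342 + 43760)/(-18696 + L(-53)) = (5342 + 43760)/(-18696 + 27*(-53)) = 49102/(-18696 - 1431) = 49102/(-20127) = 49102*(-1/20127) = -49102/20127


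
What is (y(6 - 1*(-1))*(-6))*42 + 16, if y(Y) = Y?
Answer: -1748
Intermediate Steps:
(y(6 - 1*(-1))*(-6))*42 + 16 = ((6 - 1*(-1))*(-6))*42 + 16 = ((6 + 1)*(-6))*42 + 16 = (7*(-6))*42 + 16 = -42*42 + 16 = -1764 + 16 = -1748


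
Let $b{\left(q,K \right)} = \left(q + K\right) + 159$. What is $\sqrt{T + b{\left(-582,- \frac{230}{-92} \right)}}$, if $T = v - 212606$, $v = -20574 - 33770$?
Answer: $\frac{i \sqrt{1069482}}{2} \approx 517.08 i$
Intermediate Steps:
$v = -54344$ ($v = -20574 - 33770 = -54344$)
$b{\left(q,K \right)} = 159 + K + q$ ($b{\left(q,K \right)} = \left(K + q\right) + 159 = 159 + K + q$)
$T = -266950$ ($T = -54344 - 212606 = -266950$)
$\sqrt{T + b{\left(-582,- \frac{230}{-92} \right)}} = \sqrt{-266950 - \left(423 - \frac{5}{2}\right)} = \sqrt{-266950 - \frac{841}{2}} = \sqrt{- \frac{534741}{2}} = \frac{i \sqrt{1069482}}{2}$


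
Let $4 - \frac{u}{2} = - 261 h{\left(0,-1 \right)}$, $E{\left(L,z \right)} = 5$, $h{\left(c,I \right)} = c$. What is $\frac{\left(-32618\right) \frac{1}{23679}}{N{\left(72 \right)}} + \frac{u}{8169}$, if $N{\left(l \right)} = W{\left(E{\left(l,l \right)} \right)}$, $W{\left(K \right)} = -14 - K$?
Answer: $\frac{90018550}{1225080423} \approx 0.07348$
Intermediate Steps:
$u = 8$ ($u = 8 - 2 \left(\left(-261\right) 0\right) = 8 - 0 = 8 + 0 = 8$)
$N{\left(l \right)} = -19$ ($N{\left(l \right)} = -14 - 5 = -19$)
$\frac{\left(-32618\right) \frac{1}{23679}}{N{\left(72 \right)}} + \frac{u}{8169} = \frac{\left(-32618\right) \frac{1}{23679}}{-19} + \frac{8}{8169} = \left(-32618\right) \frac{1}{23679} \left(- \frac{1}{19}\right) + 8 \cdot \frac{1}{8169} = \left(- \frac{32618}{23679}\right) \left(- \frac{1}{19}\right) + \frac{8}{8169} = \frac{32618}{449901} + \frac{8}{8169} = \frac{90018550}{1225080423}$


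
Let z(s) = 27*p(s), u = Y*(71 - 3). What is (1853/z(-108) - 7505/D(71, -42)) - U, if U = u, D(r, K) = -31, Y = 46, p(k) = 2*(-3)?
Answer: -14550449/5022 ≈ -2897.3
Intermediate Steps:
p(k) = -6
u = 3128 (u = 46*(71 - 3) = 46*68 = 3128)
z(s) = -162 (z(s) = 27*(-6) = -162)
U = 3128
(1853/z(-108) - 7505/D(71, -42)) - U = (1853/(-162) - 7505/(-31)) - 1*3128 = (1853*(-1/162) - 7505*(-1/31)) - 3128 = (-1853/162 + 7505/31) - 3128 = 1158367/5022 - 3128 = -14550449/5022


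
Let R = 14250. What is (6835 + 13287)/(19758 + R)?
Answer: 10061/17004 ≈ 0.59168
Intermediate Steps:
(6835 + 13287)/(19758 + R) = (6835 + 13287)/(19758 + 14250) = 20122/34008 = 20122*(1/34008) = 10061/17004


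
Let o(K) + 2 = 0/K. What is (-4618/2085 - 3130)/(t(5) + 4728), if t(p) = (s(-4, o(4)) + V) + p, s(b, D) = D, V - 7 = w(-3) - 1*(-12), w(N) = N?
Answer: -6530668/9897495 ≈ -0.65983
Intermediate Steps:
o(K) = -2 (o(K) = -2 + 0/K = -2 + 0 = -2)
V = 16 (V = 7 + (-3 - 1*(-12)) = 7 + (-3 + 12) = 7 + 9 = 16)
t(p) = 14 + p (t(p) = (-2 + 16) + p = 14 + p)
(-4618/2085 - 3130)/(t(5) + 4728) = (-4618/2085 - 3130)/((14 + 5) + 4728) = (-4618*1/2085 - 3130)/(19 + 4728) = (-4618/2085 - 3130)/4747 = -6530668/2085*1/4747 = -6530668/9897495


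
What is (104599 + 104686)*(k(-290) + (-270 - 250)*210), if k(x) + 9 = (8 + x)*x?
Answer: -5740478265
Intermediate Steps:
k(x) = -9 + x*(8 + x) (k(x) = -9 + (8 + x)*x = -9 + x*(8 + x))
(104599 + 104686)*(k(-290) + (-270 - 250)*210) = (104599 + 104686)*((-9 + (-290)² + 8*(-290)) + (-270 - 250)*210) = 209285*((-9 + 84100 - 2320) - 520*210) = 209285*(81771 - 109200) = 209285*(-27429) = -5740478265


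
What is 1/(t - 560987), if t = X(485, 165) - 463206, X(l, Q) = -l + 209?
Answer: -1/1024469 ≈ -9.7612e-7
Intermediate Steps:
X(l, Q) = 209 - l
t = -463482 (t = (209 - 1*485) - 463206 = (209 - 485) - 463206 = -276 - 463206 = -463482)
1/(t - 560987) = 1/(-463482 - 560987) = 1/(-1024469) = -1/1024469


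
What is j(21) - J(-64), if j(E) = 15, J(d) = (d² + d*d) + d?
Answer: -8113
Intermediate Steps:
J(d) = d + 2*d² (J(d) = (d² + d²) + d = 2*d² + d = d + 2*d²)
j(21) - J(-64) = 15 - (-64)*(1 + 2*(-64)) = 15 - (-64)*(1 - 128) = 15 - (-64)*(-127) = 15 - 1*8128 = 15 - 8128 = -8113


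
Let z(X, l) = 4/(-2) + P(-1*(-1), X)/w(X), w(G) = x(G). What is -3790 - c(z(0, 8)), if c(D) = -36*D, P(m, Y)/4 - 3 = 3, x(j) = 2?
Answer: -3430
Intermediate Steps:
w(G) = 2
P(m, Y) = 24 (P(m, Y) = 12 + 4*3 = 12 + 12 = 24)
z(X, l) = 10 (z(X, l) = 4/(-2) + 24/2 = 4*(-½) + 24*(½) = -2 + 12 = 10)
-3790 - c(z(0, 8)) = -3790 - (-36)*10 = -3790 - 1*(-360) = -3790 + 360 = -3430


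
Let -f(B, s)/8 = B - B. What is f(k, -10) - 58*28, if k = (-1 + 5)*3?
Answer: -1624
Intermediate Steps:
k = 12 (k = 4*3 = 12)
f(B, s) = 0 (f(B, s) = -8*(B - B) = -8*0 = 0)
f(k, -10) - 58*28 = 0 - 58*28 = 0 - 1624 = -1624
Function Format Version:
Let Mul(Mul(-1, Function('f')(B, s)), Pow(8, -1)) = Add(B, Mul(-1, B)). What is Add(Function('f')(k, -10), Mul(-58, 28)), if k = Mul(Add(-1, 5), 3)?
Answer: -1624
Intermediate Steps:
k = 12 (k = Mul(4, 3) = 12)
Function('f')(B, s) = 0 (Function('f')(B, s) = Mul(-8, Add(B, Mul(-1, B))) = Mul(-8, 0) = 0)
Add(Function('f')(k, -10), Mul(-58, 28)) = Add(0, Mul(-58, 28)) = Add(0, -1624) = -1624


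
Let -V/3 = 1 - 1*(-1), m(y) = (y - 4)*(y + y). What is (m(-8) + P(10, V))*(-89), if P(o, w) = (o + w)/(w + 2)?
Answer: -16999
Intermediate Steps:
m(y) = 2*y*(-4 + y) (m(y) = (-4 + y)*(2*y) = 2*y*(-4 + y))
V = -6 (V = -3*(1 - 1*(-1)) = -3*(1 + 1) = -3*2 = -6)
P(o, w) = (o + w)/(2 + w)
(m(-8) + P(10, V))*(-89) = (2*(-8)*(-4 - 8) + (10 - 6)/(2 - 6))*(-89) = (2*(-8)*(-12) + 4/(-4))*(-89) = (192 - 1/4*4)*(-89) = (192 - 1)*(-89) = 191*(-89) = -16999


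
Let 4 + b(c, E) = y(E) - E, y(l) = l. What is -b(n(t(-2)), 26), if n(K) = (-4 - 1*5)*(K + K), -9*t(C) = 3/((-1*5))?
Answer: 4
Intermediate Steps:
t(C) = 1/15 (t(C) = -1/(3*((-1*5))) = -1/(3*(-5)) = -(-1)/(3*5) = -⅑*(-⅗) = 1/15)
n(K) = -18*K (n(K) = (-4 - 5)*(2*K) = -18*K)
b(c, E) = -4 (b(c, E) = -4 + (E - E) = -4 + 0 = -4)
-b(n(t(-2)), 26) = -1*(-4) = 4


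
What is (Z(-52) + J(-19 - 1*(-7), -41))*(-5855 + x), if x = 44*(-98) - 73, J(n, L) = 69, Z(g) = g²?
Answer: -28395520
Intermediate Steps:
x = -4385 (x = -4312 - 73 = -4385)
(Z(-52) + J(-19 - 1*(-7), -41))*(-5855 + x) = ((-52)² + 69)*(-5855 - 4385) = (2704 + 69)*(-10240) = 2773*(-10240) = -28395520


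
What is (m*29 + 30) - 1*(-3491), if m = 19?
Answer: 4072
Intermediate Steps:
(m*29 + 30) - 1*(-3491) = (19*29 + 30) - 1*(-3491) = (551 + 30) + 3491 = 581 + 3491 = 4072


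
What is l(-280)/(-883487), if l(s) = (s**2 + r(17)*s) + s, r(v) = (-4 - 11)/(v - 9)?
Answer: -78645/883487 ≈ -0.089017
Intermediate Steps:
r(v) = -15/(-9 + v)
l(s) = s**2 - 7*s/8 (l(s) = (s**2 + (-15/(-9 + 17))*s) + s = (s**2 + (-15/8)*s) + s = (s**2 + (-15*1/8)*s) + s = (s**2 - 15*s/8) + s = s**2 - 7*s/8)
l(-280)/(-883487) = ((1/8)*(-280)*(-7 + 8*(-280)))/(-883487) = ((1/8)*(-280)*(-7 - 2240))*(-1/883487) = ((1/8)*(-280)*(-2247))*(-1/883487) = 78645*(-1/883487) = -78645/883487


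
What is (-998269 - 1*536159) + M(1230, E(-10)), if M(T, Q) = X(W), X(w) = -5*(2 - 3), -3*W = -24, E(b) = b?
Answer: -1534423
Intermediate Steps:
W = 8 (W = -1/3*(-24) = 8)
X(w) = 5 (X(w) = -5*(-1) = 5)
M(T, Q) = 5
(-998269 - 1*536159) + M(1230, E(-10)) = (-998269 - 1*536159) + 5 = (-998269 - 536159) + 5 = -1534428 + 5 = -1534423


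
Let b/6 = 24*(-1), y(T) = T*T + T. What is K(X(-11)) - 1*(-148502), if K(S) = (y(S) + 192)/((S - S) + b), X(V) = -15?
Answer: 3563981/24 ≈ 1.4850e+5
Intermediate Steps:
y(T) = T + T² (y(T) = T² + T = T + T²)
b = -144 (b = 6*(24*(-1)) = 6*(-24) = -144)
K(S) = -4/3 - S*(1 + S)/144 (K(S) = (S*(1 + S) + 192)/((S - S) - 144) = (192 + S*(1 + S))/(0 - 144) = (192 + S*(1 + S))/(-144) = (192 + S*(1 + S))*(-1/144) = -4/3 - S*(1 + S)/144)
K(X(-11)) - 1*(-148502) = (-4/3 - 1/144*(-15)*(1 - 15)) - 1*(-148502) = (-4/3 - 1/144*(-15)*(-14)) + 148502 = (-4/3 - 35/24) + 148502 = -67/24 + 148502 = 3563981/24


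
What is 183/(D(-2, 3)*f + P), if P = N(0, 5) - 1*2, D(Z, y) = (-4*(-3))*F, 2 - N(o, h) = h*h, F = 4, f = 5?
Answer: 183/215 ≈ 0.85116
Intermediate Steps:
N(o, h) = 2 - h² (N(o, h) = 2 - h*h = 2 - h²)
D(Z, y) = 48 (D(Z, y) = -4*(-3)*4 = 12*4 = 48)
P = -25 (P = (2 - 1*5²) - 1*2 = (2 - 1*25) - 2 = (2 - 25) - 2 = -23 - 2 = -25)
183/(D(-2, 3)*f + P) = 183/(48*5 - 25) = 183/(240 - 25) = 183/215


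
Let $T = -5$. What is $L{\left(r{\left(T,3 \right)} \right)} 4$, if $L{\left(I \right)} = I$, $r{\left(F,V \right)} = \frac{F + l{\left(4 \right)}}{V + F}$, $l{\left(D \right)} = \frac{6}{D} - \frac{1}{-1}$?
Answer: $5$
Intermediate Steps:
$l{\left(D \right)} = 1 + \frac{6}{D}$ ($l{\left(D \right)} = \frac{6}{D} - -1 = \frac{6}{D} + 1 = 1 + \frac{6}{D}$)
$r{\left(F,V \right)} = \frac{\frac{5}{2} + F}{F + V}$ ($r{\left(F,V \right)} = \frac{F + \frac{6 + 4}{4}}{V + F} = \frac{F + \frac{1}{4} \cdot 10}{F + V} = \frac{F + \frac{5}{2}}{F + V} = \frac{\frac{5}{2} + F}{F + V}$)
$L{\left(r{\left(T,3 \right)} \right)} 4 = \frac{\frac{5}{2} - 5}{-5 + 3} \cdot 4 = \frac{1}{-2} \left(- \frac{5}{2}\right) 4 = \left(- \frac{1}{2}\right) \left(- \frac{5}{2}\right) 4 = \frac{5}{4} \cdot 4 = 5$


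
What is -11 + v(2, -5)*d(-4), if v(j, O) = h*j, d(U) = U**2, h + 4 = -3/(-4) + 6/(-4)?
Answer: -163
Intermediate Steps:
h = -19/4 (h = -4 + (-3/(-4) + 6/(-4)) = -4 + (-3*(-1/4) + 6*(-1/4)) = -4 + (3/4 - 3/2) = -4 - 3/4 = -19/4 ≈ -4.7500)
v(j, O) = -19*j/4
-11 + v(2, -5)*d(-4) = -11 - 19/4*2*(-4)**2 = -11 - 19/2*16 = -11 - 152 = -163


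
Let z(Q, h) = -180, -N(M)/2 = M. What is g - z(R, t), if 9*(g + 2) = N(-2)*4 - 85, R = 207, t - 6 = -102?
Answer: 511/3 ≈ 170.33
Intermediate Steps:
t = -96 (t = 6 - 102 = -96)
N(M) = -2*M
g = -29/3 (g = -2 + (-2*(-2)*4 - 85)/9 = -2 + (4*4 - 85)/9 = -2 + (16 - 85)/9 = -2 + (⅑)*(-69) = -2 - 23/3 = -29/3 ≈ -9.6667)
g - z(R, t) = -29/3 - 1*(-180) = -29/3 + 180 = 511/3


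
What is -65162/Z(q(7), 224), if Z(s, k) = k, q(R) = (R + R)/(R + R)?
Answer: -32581/112 ≈ -290.90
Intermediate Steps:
q(R) = 1 (q(R) = (2*R)/((2*R)) = (2*R)*(1/(2*R)) = 1)
-65162/Z(q(7), 224) = -65162/224 = -65162*1/224 = -32581/112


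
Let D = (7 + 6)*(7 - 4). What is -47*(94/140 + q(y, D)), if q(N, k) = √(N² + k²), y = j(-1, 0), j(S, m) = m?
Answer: -130519/70 ≈ -1864.6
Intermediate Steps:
y = 0
D = 39 (D = 13*3 = 39)
-47*(94/140 + q(y, D)) = -47*(94/140 + √(0² + 39²)) = -47*(94*(1/140) + √(0 + 1521)) = -47*(47/70 + √1521) = -47*(47/70 + 39) = -47*2777/70 = -130519/70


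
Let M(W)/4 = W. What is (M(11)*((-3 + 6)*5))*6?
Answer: 3960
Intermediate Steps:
M(W) = 4*W
(M(11)*((-3 + 6)*5))*6 = ((4*11)*((-3 + 6)*5))*6 = (44*(3*5))*6 = (44*15)*6 = 660*6 = 3960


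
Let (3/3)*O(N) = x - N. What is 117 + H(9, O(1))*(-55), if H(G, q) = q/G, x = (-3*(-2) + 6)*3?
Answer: -872/9 ≈ -96.889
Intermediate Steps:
x = 36 (x = (6 + 6)*3 = 12*3 = 36)
O(N) = 36 - N
117 + H(9, O(1))*(-55) = 117 + ((36 - 1*1)/9)*(-55) = 117 + ((36 - 1)*(1/9))*(-55) = 117 + (35*(1/9))*(-55) = 117 + (35/9)*(-55) = 117 - 1925/9 = -872/9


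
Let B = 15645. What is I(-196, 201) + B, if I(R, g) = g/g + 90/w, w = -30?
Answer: 15643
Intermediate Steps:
I(R, g) = -2 (I(R, g) = g/g + 90/(-30) = 1 + 90*(-1/30) = 1 - 3 = -2)
I(-196, 201) + B = -2 + 15645 = 15643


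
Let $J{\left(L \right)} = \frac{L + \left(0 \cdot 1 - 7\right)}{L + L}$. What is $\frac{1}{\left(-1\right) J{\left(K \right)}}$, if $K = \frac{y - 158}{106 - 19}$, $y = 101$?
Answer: $- \frac{19}{111} \approx -0.17117$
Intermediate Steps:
$K = - \frac{19}{29}$ ($K = \frac{101 - 158}{106 - 19} = - \frac{57}{87} = \left(-57\right) \frac{1}{87} = - \frac{19}{29} \approx -0.65517$)
$J{\left(L \right)} = \frac{-7 + L}{2 L}$ ($J{\left(L \right)} = \frac{L + \left(0 - 7\right)}{2 L} = \left(L - 7\right) \frac{1}{2 L} = \left(-7 + L\right) \frac{1}{2 L} = \frac{-7 + L}{2 L}$)
$\frac{1}{\left(-1\right) J{\left(K \right)}} = \frac{1}{\left(-1\right) \frac{-7 - \frac{19}{29}}{2 \left(- \frac{19}{29}\right)}} = \frac{1}{\left(-1\right) \frac{1}{2} \left(- \frac{29}{19}\right) \left(- \frac{222}{29}\right)} = \frac{1}{\left(-1\right) \frac{111}{19}} = \frac{1}{- \frac{111}{19}} = - \frac{19}{111}$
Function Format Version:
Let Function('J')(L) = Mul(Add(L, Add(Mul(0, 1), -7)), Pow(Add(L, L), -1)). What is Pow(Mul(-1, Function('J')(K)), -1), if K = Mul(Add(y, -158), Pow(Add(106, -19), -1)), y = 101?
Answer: Rational(-19, 111) ≈ -0.17117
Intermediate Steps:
K = Rational(-19, 29) (K = Mul(Add(101, -158), Pow(Add(106, -19), -1)) = Mul(-57, Pow(87, -1)) = Mul(-57, Rational(1, 87)) = Rational(-19, 29) ≈ -0.65517)
Function('J')(L) = Mul(Rational(1, 2), Pow(L, -1), Add(-7, L)) (Function('J')(L) = Mul(Add(L, Add(0, -7)), Pow(Mul(2, L), -1)) = Mul(Add(L, -7), Mul(Rational(1, 2), Pow(L, -1))) = Mul(Add(-7, L), Mul(Rational(1, 2), Pow(L, -1))) = Mul(Rational(1, 2), Pow(L, -1), Add(-7, L)))
Pow(Mul(-1, Function('J')(K)), -1) = Pow(Mul(-1, Mul(Rational(1, 2), Pow(Rational(-19, 29), -1), Add(-7, Rational(-19, 29)))), -1) = Pow(Mul(-1, Mul(Rational(1, 2), Rational(-29, 19), Rational(-222, 29))), -1) = Pow(Mul(-1, Rational(111, 19)), -1) = Pow(Rational(-111, 19), -1) = Rational(-19, 111)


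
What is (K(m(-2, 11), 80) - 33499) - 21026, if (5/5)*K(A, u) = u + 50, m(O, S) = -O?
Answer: -54395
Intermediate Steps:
K(A, u) = 50 + u (K(A, u) = u + 50 = 50 + u)
(K(m(-2, 11), 80) - 33499) - 21026 = ((50 + 80) - 33499) - 21026 = (130 - 33499) - 21026 = -33369 - 21026 = -54395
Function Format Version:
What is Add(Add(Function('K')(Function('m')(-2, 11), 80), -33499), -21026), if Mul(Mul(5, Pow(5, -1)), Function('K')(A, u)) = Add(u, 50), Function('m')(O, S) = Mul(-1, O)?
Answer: -54395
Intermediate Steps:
Function('K')(A, u) = Add(50, u) (Function('K')(A, u) = Add(u, 50) = Add(50, u))
Add(Add(Function('K')(Function('m')(-2, 11), 80), -33499), -21026) = Add(Add(Add(50, 80), -33499), -21026) = Add(Add(130, -33499), -21026) = Add(-33369, -21026) = -54395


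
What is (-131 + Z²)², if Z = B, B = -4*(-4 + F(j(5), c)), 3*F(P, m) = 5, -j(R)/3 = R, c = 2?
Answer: 156025/81 ≈ 1926.2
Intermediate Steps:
j(R) = -3*R
F(P, m) = 5/3 (F(P, m) = (⅓)*5 = 5/3)
B = 28/3 (B = -4*(-4 + 5/3) = -4*(-7/3) = 28/3 ≈ 9.3333)
Z = 28/3 ≈ 9.3333
(-131 + Z²)² = (-131 + (28/3)²)² = (-131 + 784/9)² = (-395/9)² = 156025/81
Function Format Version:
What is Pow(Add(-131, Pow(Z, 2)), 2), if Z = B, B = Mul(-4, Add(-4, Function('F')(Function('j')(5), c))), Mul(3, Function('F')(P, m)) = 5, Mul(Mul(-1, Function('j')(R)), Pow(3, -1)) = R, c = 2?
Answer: Rational(156025, 81) ≈ 1926.2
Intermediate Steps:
Function('j')(R) = Mul(-3, R)
Function('F')(P, m) = Rational(5, 3) (Function('F')(P, m) = Mul(Rational(1, 3), 5) = Rational(5, 3))
B = Rational(28, 3) (B = Mul(-4, Add(-4, Rational(5, 3))) = Mul(-4, Rational(-7, 3)) = Rational(28, 3) ≈ 9.3333)
Z = Rational(28, 3) ≈ 9.3333
Pow(Add(-131, Pow(Z, 2)), 2) = Pow(Add(-131, Pow(Rational(28, 3), 2)), 2) = Pow(Add(-131, Rational(784, 9)), 2) = Pow(Rational(-395, 9), 2) = Rational(156025, 81)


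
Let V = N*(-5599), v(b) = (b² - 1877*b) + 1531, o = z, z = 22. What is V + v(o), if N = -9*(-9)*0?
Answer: -39279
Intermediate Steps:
o = 22
N = 0 (N = 81*0 = 0)
v(b) = 1531 + b² - 1877*b
V = 0 (V = 0*(-5599) = 0)
V + v(o) = 0 + (1531 + 22² - 1877*22) = 0 + (1531 + 484 - 41294) = 0 - 39279 = -39279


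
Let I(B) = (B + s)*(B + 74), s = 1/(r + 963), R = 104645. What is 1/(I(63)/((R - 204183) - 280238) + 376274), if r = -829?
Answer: 50889984/19148576682925 ≈ 2.6576e-6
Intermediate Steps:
s = 1/134 (s = 1/(-829 + 963) = 1/134 ≈ 0.0074627)
I(B) = (74 + B)*(1/134 + B) (I(B) = (B + 1/134)*(B + 74) = (1/134 + B)*(74 + B) = (74 + B)*(1/134 + B))
1/(I(63)/((R - 204183) - 280238) + 376274) = 1/((37/67 + 63**2 + (9917/134)*63)/((104645 - 204183) - 280238) + 376274) = 1/((37/67 + 3969 + 624771/134)/(-99538 - 280238) + 376274) = 1/((1156691/134)/(-379776) + 376274) = 1/((1156691/134)*(-1/379776) + 376274) = 1/(-1156691/50889984 + 376274) = 1/(19148576682925/50889984) = 50889984/19148576682925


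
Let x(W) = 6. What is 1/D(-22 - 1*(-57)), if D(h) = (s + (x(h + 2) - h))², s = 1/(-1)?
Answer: 1/900 ≈ 0.0011111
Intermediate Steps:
s = -1 (s = 1*(-1) = -1)
D(h) = (5 - h)² (D(h) = (-1 + (6 - h))² = (5 - h)²)
1/D(-22 - 1*(-57)) = 1/((-5 + (-22 - 1*(-57)))²) = 1/((-5 + (-22 + 57))²) = 1/((-5 + 35)²) = 1/(30²) = 1/900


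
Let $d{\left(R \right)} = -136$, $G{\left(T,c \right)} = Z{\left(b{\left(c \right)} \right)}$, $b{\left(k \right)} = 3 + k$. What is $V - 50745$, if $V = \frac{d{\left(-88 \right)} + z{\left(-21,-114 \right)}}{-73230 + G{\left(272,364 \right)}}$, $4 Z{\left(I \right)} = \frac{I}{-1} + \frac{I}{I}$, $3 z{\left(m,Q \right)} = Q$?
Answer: $- \frac{2480466229}{48881} \approx -50745.0$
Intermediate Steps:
$z{\left(m,Q \right)} = \frac{Q}{3}$
$Z{\left(I \right)} = \frac{1}{4} - \frac{I}{4}$ ($Z{\left(I \right)} = \frac{\frac{I}{-1} + \frac{I}{I}}{4} = \frac{I \left(-1\right) + 1}{4} = \frac{- I + 1}{4} = \frac{1 - I}{4} = \frac{1}{4} - \frac{I}{4}$)
$G{\left(T,c \right)} = - \frac{1}{2} - \frac{c}{4}$ ($G{\left(T,c \right)} = \frac{1}{4} - \frac{3 + c}{4} = \frac{1}{4} - \left(\frac{3}{4} + \frac{c}{4}\right) = - \frac{1}{2} - \frac{c}{4}$)
$V = \frac{116}{48881}$ ($V = \frac{-136 + \frac{1}{3} \left(-114\right)}{-73230 - \frac{183}{2}} = \frac{-136 - 38}{-73230 - \frac{183}{2}} = - \frac{174}{-73230 - \frac{183}{2}} = - \frac{174}{- \frac{146643}{2}} = \left(-174\right) \left(- \frac{2}{146643}\right) = \frac{116}{48881} \approx 0.0023731$)
$V - 50745 = \frac{116}{48881} - 50745 = - \frac{2480466229}{48881}$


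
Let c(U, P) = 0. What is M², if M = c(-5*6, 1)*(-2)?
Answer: 0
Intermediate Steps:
M = 0 (M = 0*(-2) = 0)
M² = 0² = 0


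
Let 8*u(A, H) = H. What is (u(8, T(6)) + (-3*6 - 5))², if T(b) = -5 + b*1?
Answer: 33489/64 ≈ 523.27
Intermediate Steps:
T(b) = -5 + b
u(A, H) = H/8
(u(8, T(6)) + (-3*6 - 5))² = ((-5 + 6)/8 + (-3*6 - 5))² = ((⅛)*1 + (-18 - 5))² = (⅛ - 23)² = (-183/8)² = 33489/64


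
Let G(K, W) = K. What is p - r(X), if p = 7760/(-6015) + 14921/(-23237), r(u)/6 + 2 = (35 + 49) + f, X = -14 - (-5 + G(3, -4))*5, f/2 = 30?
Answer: -23870916359/27954111 ≈ -853.93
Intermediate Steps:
f = 60 (f = 2*30 = 60)
X = -4 (X = -14 - (-5 + 3)*5 = -14 - (-2)*5 = -14 - 1*(-10) = -14 + 10 = -4)
r(u) = 852 (r(u) = -12 + 6*((35 + 49) + 60) = -12 + 6*(84 + 60) = -12 + 6*144 = -12 + 864 = 852)
p = -54013787/27954111 (p = 7760*(-1/6015) + 14921*(-1/23237) = -1552/1203 - 14921/23237 = -54013787/27954111 ≈ -1.9322)
p - r(X) = -54013787/27954111 - 1*852 = -54013787/27954111 - 852 = -23870916359/27954111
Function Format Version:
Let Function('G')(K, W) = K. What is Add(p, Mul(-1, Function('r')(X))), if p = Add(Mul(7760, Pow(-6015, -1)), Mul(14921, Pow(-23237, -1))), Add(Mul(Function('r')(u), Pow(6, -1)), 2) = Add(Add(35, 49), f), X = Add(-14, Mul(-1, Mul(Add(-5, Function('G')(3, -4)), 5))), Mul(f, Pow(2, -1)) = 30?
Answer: Rational(-23870916359, 27954111) ≈ -853.93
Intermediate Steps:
f = 60 (f = Mul(2, 30) = 60)
X = -4 (X = Add(-14, Mul(-1, Mul(Add(-5, 3), 5))) = Add(-14, Mul(-1, Mul(-2, 5))) = Add(-14, Mul(-1, -10)) = Add(-14, 10) = -4)
Function('r')(u) = 852 (Function('r')(u) = Add(-12, Mul(6, Add(Add(35, 49), 60))) = Add(-12, Mul(6, Add(84, 60))) = Add(-12, Mul(6, 144)) = Add(-12, 864) = 852)
p = Rational(-54013787, 27954111) (p = Add(Mul(7760, Rational(-1, 6015)), Mul(14921, Rational(-1, 23237))) = Add(Rational(-1552, 1203), Rational(-14921, 23237)) = Rational(-54013787, 27954111) ≈ -1.9322)
Add(p, Mul(-1, Function('r')(X))) = Add(Rational(-54013787, 27954111), Mul(-1, 852)) = Add(Rational(-54013787, 27954111), -852) = Rational(-23870916359, 27954111)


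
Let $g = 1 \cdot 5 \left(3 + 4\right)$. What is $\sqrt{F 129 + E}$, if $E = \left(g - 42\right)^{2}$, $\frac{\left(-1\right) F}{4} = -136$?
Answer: $265$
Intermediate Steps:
$F = 544$ ($F = \left(-4\right) \left(-136\right) = 544$)
$g = 35$ ($g = 5 \cdot 7 = 35$)
$E = 49$ ($E = \left(35 - 42\right)^{2} = \left(-7\right)^{2} = 49$)
$\sqrt{F 129 + E} = \sqrt{544 \cdot 129 + 49} = \sqrt{70176 + 49} = \sqrt{70225} = 265$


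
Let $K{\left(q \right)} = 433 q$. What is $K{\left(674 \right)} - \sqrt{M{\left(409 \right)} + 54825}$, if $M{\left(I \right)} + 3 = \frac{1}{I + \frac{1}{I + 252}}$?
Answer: $291842 - \frac{\sqrt{160275682095854}}{54070} \approx 2.9161 \cdot 10^{5}$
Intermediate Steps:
$M{\left(I \right)} = -3 + \frac{1}{I + \frac{1}{252 + I}}$ ($M{\left(I \right)} = -3 + \frac{1}{I + \frac{1}{I + 252}} = -3 + \frac{1}{I + \frac{1}{252 + I}}$)
$K{\left(674 \right)} - \sqrt{M{\left(409 \right)} + 54825} = 433 \cdot 674 - \sqrt{\frac{249 - 308795 - 3 \cdot 409^{2}}{1 + 409^{2} + 252 \cdot 409} + 54825} = 291842 - \sqrt{\frac{249 - 308795 - 501843}{1 + 167281 + 103068} + 54825} = 291842 - \sqrt{\frac{249 - 308795 - 501843}{270350} + 54825} = 291842 - \sqrt{\frac{1}{270350} \left(-810389\right) + 54825} = 291842 - \sqrt{- \frac{810389}{270350} + 54825} = 291842 - \sqrt{\frac{14821128361}{270350}} = 291842 - \frac{\sqrt{160275682095854}}{54070}$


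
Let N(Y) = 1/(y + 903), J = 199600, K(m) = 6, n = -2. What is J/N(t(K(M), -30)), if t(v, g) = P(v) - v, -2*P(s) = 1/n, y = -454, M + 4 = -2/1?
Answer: 89620400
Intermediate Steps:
M = -6 (M = -4 - 2/1 = -4 - 2*1 = -4 - 2 = -6)
P(s) = 1/4 (P(s) = -1/2/(-2) = -1/2*(-1/2) = 1/4)
t(v, g) = 1/4 - v
N(Y) = 1/449 (N(Y) = 1/(-454 + 903) = 1/449)
J/N(t(K(M), -30)) = 199600/(1/449) = 199600*449 = 89620400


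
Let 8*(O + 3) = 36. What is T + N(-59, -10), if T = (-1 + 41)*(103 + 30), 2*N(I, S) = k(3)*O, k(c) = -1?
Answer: 21277/4 ≈ 5319.3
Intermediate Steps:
O = 3/2 (O = -3 + (⅛)*36 = -3 + 9/2 = 3/2 ≈ 1.5000)
N(I, S) = -¾ (N(I, S) = (-1*3/2)/2 = (½)*(-3/2) = -¾)
T = 5320 (T = 40*133 = 5320)
T + N(-59, -10) = 5320 - ¾ = 21277/4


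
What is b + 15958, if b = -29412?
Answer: -13454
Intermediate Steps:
b + 15958 = -29412 + 15958 = -13454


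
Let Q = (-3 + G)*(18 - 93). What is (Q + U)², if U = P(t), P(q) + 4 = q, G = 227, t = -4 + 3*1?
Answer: 282408025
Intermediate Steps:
t = -1 (t = -4 + 3 = -1)
P(q) = -4 + q
Q = -16800 (Q = (-3 + 227)*(18 - 93) = 224*(-75) = -16800)
U = -5 (U = -4 - 1 = -5)
(Q + U)² = (-16800 - 5)² = (-16805)² = 282408025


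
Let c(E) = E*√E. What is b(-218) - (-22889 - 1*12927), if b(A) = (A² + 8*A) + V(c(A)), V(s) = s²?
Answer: -10278636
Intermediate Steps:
c(E) = E^(3/2)
b(A) = A² + A³ + 8*A (b(A) = (A² + 8*A) + (A^(3/2))² = (A² + 8*A) + A³ = A² + A³ + 8*A)
b(-218) - (-22889 - 1*12927) = -218*(8 - 218 + (-218)²) - (-22889 - 1*12927) = -218*(8 - 218 + 47524) - (-22889 - 12927) = -218*47314 - 1*(-35816) = -10314452 + 35816 = -10278636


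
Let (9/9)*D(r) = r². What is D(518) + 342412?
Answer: 610736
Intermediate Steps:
D(r) = r²
D(518) + 342412 = 518² + 342412 = 268324 + 342412 = 610736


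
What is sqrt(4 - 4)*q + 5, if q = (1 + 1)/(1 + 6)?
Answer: 5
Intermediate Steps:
q = 2/7 ≈ 0.28571
sqrt(4 - 4)*q + 5 = sqrt(4 - 4)*(2/7) + 5 = sqrt(0)*(2/7) + 5 = 0*(2/7) + 5 = 0 + 5 = 5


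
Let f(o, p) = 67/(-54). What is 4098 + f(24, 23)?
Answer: 221225/54 ≈ 4096.8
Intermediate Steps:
f(o, p) = -67/54 (f(o, p) = 67*(-1/54) = -67/54)
4098 + f(24, 23) = 4098 - 67/54 = 221225/54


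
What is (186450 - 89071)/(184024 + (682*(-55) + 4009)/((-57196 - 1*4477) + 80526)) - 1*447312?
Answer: -1551889431893665/3469370971 ≈ -4.4731e+5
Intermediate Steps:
(186450 - 89071)/(184024 + (682*(-55) + 4009)/((-57196 - 1*4477) + 80526)) - 1*447312 = 97379/(184024 + (-37510 + 4009)/((-57196 - 4477) + 80526)) - 447312 = 97379/(184024 - 33501/(-61673 + 80526)) - 447312 = 97379/(184024 - 33501/18853) - 447312 = 97379/(3469370971/18853) - 447312 = 97379*(18853/3469370971) - 447312 = 1835886287/3469370971 - 447312 = -1551889431893665/3469370971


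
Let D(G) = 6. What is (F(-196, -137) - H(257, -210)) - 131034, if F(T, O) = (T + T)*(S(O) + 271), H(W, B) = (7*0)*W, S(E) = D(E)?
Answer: -239618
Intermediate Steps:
S(E) = 6
H(W, B) = 0 (H(W, B) = 0*W = 0)
F(T, O) = 554*T (F(T, O) = (T + T)*(6 + 271) = (2*T)*277 = 554*T)
(F(-196, -137) - H(257, -210)) - 131034 = (554*(-196) - 1*0) - 131034 = (-108584 + 0) - 131034 = -108584 - 131034 = -239618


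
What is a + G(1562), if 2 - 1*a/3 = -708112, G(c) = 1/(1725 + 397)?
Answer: 4507853725/2122 ≈ 2.1243e+6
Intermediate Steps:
G(c) = 1/2122
a = 2124342 (a = 6 - 3*(-708112) = 6 + 2124336 = 2124342)
a + G(1562) = 2124342 + 1/2122 = 4507853725/2122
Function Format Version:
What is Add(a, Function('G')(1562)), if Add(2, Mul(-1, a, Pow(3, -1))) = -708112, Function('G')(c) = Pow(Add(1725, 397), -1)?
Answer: Rational(4507853725, 2122) ≈ 2.1243e+6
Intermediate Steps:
Function('G')(c) = Rational(1, 2122) (Function('G')(c) = Pow(2122, -1) = Rational(1, 2122))
a = 2124342 (a = Add(6, Mul(-3, -708112)) = Add(6, 2124336) = 2124342)
Add(a, Function('G')(1562)) = Add(2124342, Rational(1, 2122)) = Rational(4507853725, 2122)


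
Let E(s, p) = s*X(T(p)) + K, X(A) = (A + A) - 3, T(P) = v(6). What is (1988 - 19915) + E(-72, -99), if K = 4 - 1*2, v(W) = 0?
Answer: -17709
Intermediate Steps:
T(P) = 0
K = 2 (K = 4 - 2 = 2)
X(A) = -3 + 2*A (X(A) = 2*A - 3 = -3 + 2*A)
E(s, p) = 2 - 3*s (E(s, p) = s*(-3 + 2*0) + 2 = s*(-3 + 0) + 2 = s*(-3) + 2 = -3*s + 2 = 2 - 3*s)
(1988 - 19915) + E(-72, -99) = (1988 - 19915) + (2 - 3*(-72)) = -17927 + (2 + 216) = -17927 + 218 = -17709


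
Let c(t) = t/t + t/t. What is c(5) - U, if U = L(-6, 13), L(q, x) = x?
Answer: -11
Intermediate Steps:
U = 13
c(t) = 2 (c(t) = 1 + 1 = 2)
c(5) - U = 2 - 1*13 = 2 - 13 = -11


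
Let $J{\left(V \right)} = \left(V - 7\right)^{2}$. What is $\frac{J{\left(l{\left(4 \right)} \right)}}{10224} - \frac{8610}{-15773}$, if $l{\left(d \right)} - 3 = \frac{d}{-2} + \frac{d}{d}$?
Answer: $\frac{88422965}{161263152} \approx 0.54832$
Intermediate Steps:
$l{\left(d \right)} = 4 - \frac{d}{2}$ ($l{\left(d \right)} = 3 + \left(\frac{d}{-2} + \frac{d}{d}\right) = 3 + \left(d \left(- \frac{1}{2}\right) + 1\right) = 3 - \left(-1 + \frac{d}{2}\right) = 4 - \frac{d}{2}$)
$J{\left(V \right)} = \left(-7 + V\right)^{2}$
$\frac{J{\left(l{\left(4 \right)} \right)}}{10224} - \frac{8610}{-15773} = \frac{\left(-7 + \left(4 - 2\right)\right)^{2}}{10224} - \frac{8610}{-15773} = \left(-7 + \left(4 - 2\right)\right)^{2} \cdot \frac{1}{10224} - - \frac{8610}{15773} = \left(-7 + 2\right)^{2} \cdot \frac{1}{10224} + \frac{8610}{15773} = \left(-5\right)^{2} \cdot \frac{1}{10224} + \frac{8610}{15773} = 25 \cdot \frac{1}{10224} + \frac{8610}{15773} = \frac{25}{10224} + \frac{8610}{15773} = \frac{88422965}{161263152}$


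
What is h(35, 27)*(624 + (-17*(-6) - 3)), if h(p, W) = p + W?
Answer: 44826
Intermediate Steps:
h(p, W) = W + p
h(35, 27)*(624 + (-17*(-6) - 3)) = (27 + 35)*(624 + (-17*(-6) - 3)) = 62*(624 + (102 - 3)) = 62*(624 + 99) = 62*723 = 44826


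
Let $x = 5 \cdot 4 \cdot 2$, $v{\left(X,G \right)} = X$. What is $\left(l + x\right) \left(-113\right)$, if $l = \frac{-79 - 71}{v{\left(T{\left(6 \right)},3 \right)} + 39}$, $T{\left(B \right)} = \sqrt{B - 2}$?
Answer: $- \frac{168370}{41} \approx -4106.6$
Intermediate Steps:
$T{\left(B \right)} = \sqrt{-2 + B}$
$l = - \frac{150}{41}$ ($l = \frac{-79 - 71}{\sqrt{-2 + 6} + 39} = - \frac{150}{\sqrt{4} + 39} = - \frac{150}{2 + 39} = - \frac{150}{41} \approx -3.6585$)
$x = 40$ ($x = 20 \cdot 2 = 40$)
$\left(l + x\right) \left(-113\right) = \left(- \frac{150}{41} + 40\right) \left(-113\right) = \frac{1490}{41} \left(-113\right) = - \frac{168370}{41}$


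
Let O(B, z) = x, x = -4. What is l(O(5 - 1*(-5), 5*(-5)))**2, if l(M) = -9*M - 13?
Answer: 529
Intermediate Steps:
O(B, z) = -4
l(M) = -13 - 9*M
l(O(5 - 1*(-5), 5*(-5)))**2 = (-13 - 9*(-4))**2 = (-13 + 36)**2 = 23**2 = 529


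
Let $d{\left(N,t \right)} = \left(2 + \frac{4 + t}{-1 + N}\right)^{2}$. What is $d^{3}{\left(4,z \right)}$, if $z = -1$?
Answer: $729$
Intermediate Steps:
$d{\left(N,t \right)} = \left(2 + \frac{4 + t}{-1 + N}\right)^{2}$
$d^{3}{\left(4,z \right)} = \left(\frac{\left(2 - 1 + 2 \cdot 4\right)^{2}}{\left(-1 + 4\right)^{2}}\right)^{3} = \left(\frac{\left(2 - 1 + 8\right)^{2}}{9}\right)^{3} = \left(\frac{9^{2}}{9}\right)^{3} = \left(\frac{1}{9} \cdot 81\right)^{3} = 9^{3} = 729$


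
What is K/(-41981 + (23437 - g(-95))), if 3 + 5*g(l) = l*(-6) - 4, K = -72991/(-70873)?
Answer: -364955/6611246059 ≈ -5.5202e-5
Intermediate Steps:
K = 72991/70873 (K = -72991*(-1/70873) = 72991/70873 ≈ 1.0299)
g(l) = -7/5 - 6*l/5 (g(l) = -3/5 + (l*(-6) - 4)/5 = -3/5 + (-6*l - 4)/5 = -3/5 + (-4 - 6*l)/5 = -3/5 + (-4/5 - 6*l/5) = -7/5 - 6*l/5)
K/(-41981 + (23437 - g(-95))) = 72991/(70873*(-41981 + (23437 - (-7/5 - 6/5*(-95))))) = 72991/(70873*(-41981 + (23437 - (-7/5 + 114)))) = 72991/(70873*(-41981 + (23437 - 1*563/5))) = 72991/(70873*(-41981 + (23437 - 563/5))) = 72991/(70873*(-41981 + 116622/5)) = 72991/(70873*(-93283/5)) = (72991/70873)*(-5/93283) = -364955/6611246059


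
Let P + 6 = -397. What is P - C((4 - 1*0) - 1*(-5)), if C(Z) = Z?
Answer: -412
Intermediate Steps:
P = -403 (P = -6 - 397 = -403)
P - C((4 - 1*0) - 1*(-5)) = -403 - ((4 - 1*0) - 1*(-5)) = -403 - ((4 + 0) + 5) = -403 - (4 + 5) = -403 - 1*9 = -403 - 9 = -412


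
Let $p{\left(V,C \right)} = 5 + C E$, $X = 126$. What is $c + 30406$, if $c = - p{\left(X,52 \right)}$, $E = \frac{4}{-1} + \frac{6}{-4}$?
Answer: $30687$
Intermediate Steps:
$E = - \frac{11}{2}$ ($E = 4 \left(-1\right) + 6 \left(- \frac{1}{4}\right) = -4 - \frac{3}{2} = - \frac{11}{2} \approx -5.5$)
$p{\left(V,C \right)} = 5 - \frac{11 C}{2}$ ($p{\left(V,C \right)} = 5 + C \left(- \frac{11}{2}\right) = 5 - \frac{11 C}{2}$)
$c = 281$ ($c = - (5 - 286) = \left(-1\right) \left(-281\right) = 281$)
$c + 30406 = 281 + 30406 = 30687$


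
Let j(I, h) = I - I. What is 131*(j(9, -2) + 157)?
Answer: 20567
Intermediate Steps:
j(I, h) = 0
131*(j(9, -2) + 157) = 131*(0 + 157) = 131*157 = 20567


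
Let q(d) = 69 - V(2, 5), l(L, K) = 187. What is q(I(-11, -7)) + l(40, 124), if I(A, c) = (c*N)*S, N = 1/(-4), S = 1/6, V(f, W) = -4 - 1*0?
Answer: 260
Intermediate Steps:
V(f, W) = -4 (V(f, W) = -4 + 0 = -4)
S = ⅙ ≈ 0.16667
N = -¼ ≈ -0.25000
I(A, c) = -c/24 (I(A, c) = (c*(-¼))*(⅙) = -c/4*(⅙) = -c/24)
q(d) = 73 (q(d) = 69 - 1*(-4) = 69 + 4 = 73)
q(I(-11, -7)) + l(40, 124) = 73 + 187 = 260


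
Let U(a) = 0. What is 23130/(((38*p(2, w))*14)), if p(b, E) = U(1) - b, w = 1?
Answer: -11565/532 ≈ -21.739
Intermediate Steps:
p(b, E) = -b (p(b, E) = 0 - b = -b)
23130/(((38*p(2, w))*14)) = 23130/(((38*(-1*2))*14)) = 23130/(((38*(-2))*14)) = 23130/((-76*14)) = 23130/(-1064) = 23130*(-1/1064) = -11565/532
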